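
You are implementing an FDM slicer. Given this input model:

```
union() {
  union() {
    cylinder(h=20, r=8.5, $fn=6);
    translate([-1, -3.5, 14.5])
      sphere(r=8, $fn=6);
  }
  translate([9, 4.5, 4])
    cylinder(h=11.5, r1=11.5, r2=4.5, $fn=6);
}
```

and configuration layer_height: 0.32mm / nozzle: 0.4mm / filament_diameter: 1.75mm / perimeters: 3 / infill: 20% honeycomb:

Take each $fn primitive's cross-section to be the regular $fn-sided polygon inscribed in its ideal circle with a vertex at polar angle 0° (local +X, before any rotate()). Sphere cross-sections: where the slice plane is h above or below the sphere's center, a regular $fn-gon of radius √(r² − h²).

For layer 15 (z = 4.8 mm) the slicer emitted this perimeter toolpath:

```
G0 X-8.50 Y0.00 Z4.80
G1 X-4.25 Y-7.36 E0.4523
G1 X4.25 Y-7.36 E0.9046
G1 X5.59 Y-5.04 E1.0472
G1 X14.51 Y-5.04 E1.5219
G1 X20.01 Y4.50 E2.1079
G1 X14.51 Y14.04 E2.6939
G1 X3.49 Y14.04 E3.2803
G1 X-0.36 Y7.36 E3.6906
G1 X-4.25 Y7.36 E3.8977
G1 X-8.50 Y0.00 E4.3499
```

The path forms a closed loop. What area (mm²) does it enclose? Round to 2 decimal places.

Apply the shoelace formula to the sequence of (X, Y) vertices; enclosed area = 424.12 mm².

424.12 mm²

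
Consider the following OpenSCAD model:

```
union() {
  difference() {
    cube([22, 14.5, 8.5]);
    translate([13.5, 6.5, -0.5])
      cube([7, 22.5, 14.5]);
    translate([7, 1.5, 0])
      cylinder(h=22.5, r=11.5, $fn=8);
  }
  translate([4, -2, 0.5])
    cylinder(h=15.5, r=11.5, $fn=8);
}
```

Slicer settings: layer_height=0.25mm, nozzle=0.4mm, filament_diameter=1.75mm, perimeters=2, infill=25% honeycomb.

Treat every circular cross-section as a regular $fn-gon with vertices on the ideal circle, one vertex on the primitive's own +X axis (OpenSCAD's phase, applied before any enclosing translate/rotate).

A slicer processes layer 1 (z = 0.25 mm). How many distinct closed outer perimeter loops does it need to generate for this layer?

At z = 0.25 mm: the 22×14.5 cube contributes its full rectangle; the 7×22.5 cube at (13.5, 6.5) contributes its full rectangle; the r=11.5 cylinder at (7, 1.5) contributes a regular 8-gon of circumradius 11.5; After the difference (first − rest): starting from the 22×14.5 cube, the 7×22.5 cube at (13.5, 6.5) partially overlaps it — only the 56.00 mm² overlap (of its 157.50 mm²) is removed, clipping the outline; the r=11.5 cylinder at (7, 1.5) partially overlaps it — only the 183.46 mm² overlap (of its 374.06 mm²) is removed, clipping the outline — 2 connected regions; the cylinder at (4, -2) is absent (z outside [0.5, 16]); Combining (union): only that combined region is present, so the union is just that shape — 2 connected regions. The result has 2 disconnected regions.

2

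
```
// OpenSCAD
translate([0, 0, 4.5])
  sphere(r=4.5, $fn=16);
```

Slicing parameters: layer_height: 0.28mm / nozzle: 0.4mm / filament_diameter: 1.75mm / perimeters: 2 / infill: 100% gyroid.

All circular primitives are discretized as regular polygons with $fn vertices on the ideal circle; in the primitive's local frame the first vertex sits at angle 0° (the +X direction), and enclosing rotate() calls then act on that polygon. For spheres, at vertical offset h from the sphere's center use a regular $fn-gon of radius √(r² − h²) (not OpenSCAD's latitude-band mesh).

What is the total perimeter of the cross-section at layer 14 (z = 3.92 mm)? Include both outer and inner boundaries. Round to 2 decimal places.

At z = 3.92 mm: the r=4.5 sphere contributes a regular 16-gon of circumradius √(4.5²−0.58²) = 4.462 (perimeter = 2·16·4.462·sin(180°/16) = 27.86 mm). Overall, the cross-section is a single solid region. Total boundary length (outer) = 27.86 mm.

27.86 mm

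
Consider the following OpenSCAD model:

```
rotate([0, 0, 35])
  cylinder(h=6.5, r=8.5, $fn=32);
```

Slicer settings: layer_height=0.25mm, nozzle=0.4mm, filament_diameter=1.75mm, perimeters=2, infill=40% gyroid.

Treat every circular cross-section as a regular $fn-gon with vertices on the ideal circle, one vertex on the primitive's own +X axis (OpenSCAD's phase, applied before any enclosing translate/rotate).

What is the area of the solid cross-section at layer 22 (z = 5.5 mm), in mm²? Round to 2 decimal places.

At z = 5.5 mm: the cylinder: section is a regular 32-gon, circumradius r=8.5 (area = (32/2)·8.500²·sin(360°/32) = 225.52 mm²); (rotated 35° about Z; rotation is an isometry so areas/perimeters/island counts are preserved). Overall, the cross-section is a single solid region. Net area = 225.52 mm².

225.52 mm²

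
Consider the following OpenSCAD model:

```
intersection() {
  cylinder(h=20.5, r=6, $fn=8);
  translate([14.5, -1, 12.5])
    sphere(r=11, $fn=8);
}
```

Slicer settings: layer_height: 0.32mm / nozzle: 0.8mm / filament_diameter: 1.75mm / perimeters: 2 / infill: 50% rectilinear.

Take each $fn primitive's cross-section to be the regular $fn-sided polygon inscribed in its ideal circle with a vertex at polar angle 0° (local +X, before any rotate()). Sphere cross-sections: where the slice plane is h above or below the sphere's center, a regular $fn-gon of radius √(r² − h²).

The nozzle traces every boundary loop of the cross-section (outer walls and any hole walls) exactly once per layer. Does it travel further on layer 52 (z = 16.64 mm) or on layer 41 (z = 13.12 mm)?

layer 41 (z = 13.12 mm)

Layer 52 (z = 16.64): the cylinder: section is a regular 8-gon, circumradius r=6 (perimeter = 2·8·6.000·sin(180°/8) = 36.74 mm); the sphere at (14.5, -1): section is a regular 8-gon, circumradius = √(r²−h²) = √(11²−4.14²) = 10.191 (perimeter = 2·8·10.191·sin(180°/8) = 62.40 mm); After intersecting: the r=11 sphere at (14.5, -1) partially overlaps the r=6 cylinder; clipping to the common part keeps 3.25 mm² — boundary = 8.84 mm. So its perimeter = 8.84 mm. Layer 41 (z = 13.12): the r=6 cylinder gives a regular 8-gon of circumradius 6 (constant along its height) (perimeter = 2·8·6.000·sin(180°/8) = 36.74 mm); the r=11 sphere at (14.5, -1) contributes a regular 8-gon of circumradius √(11²−0.62²) = 10.983 (perimeter = 2·8·10.983·sin(180°/8) = 67.25 mm); Keeping only the common overlap: the r=11 sphere at (14.5, -1) partially overlaps the r=6 cylinder; clipping to the common part keeps 7.23 mm² — boundary = 12.97 mm. So its perimeter = 12.97 mm. Layer 41 is larger (12.97 vs 8.84 mm).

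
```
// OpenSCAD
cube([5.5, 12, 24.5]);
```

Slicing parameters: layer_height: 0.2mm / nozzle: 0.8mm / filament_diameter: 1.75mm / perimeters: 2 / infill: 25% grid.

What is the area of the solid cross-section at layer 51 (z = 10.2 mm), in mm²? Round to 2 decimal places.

66.00 mm²

At z = 10.2 mm: the cube is present — its section is the full 5.5×12 rectangle (area 66.00 mm²). Overall, the cross-section is a single solid region. Net area = 66.00 mm².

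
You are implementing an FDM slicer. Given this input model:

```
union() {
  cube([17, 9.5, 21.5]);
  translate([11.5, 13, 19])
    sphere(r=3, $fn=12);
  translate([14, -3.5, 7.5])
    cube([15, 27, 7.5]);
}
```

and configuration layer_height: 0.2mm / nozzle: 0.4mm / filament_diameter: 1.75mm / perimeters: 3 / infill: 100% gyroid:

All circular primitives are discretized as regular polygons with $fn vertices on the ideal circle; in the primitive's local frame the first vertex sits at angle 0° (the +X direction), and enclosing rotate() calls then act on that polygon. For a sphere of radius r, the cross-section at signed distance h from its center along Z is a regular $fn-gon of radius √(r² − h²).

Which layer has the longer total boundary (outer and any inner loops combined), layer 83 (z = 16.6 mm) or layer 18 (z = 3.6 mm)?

Layer 83 (z = 16.6): the cube is present — its section is the full 17×9.5 rectangle (perimeter 53.00 mm); the r=3 sphere at (11.5, 13) contributes a regular 12-gon of circumradius √(3²−2.4²) = 1.800 (perimeter = 2·12·1.800·sin(180°/12) = 11.18 mm); the cube at (14, -3.5) does not reach this height (z outside [7.5, 15]); Merging all regions: the 2 present regions are separate (no shared area or edge), so areas and boundary lengths simply add and each stays a separate island — boundary = 64.18 mm. So its perimeter = 64.18 mm. Layer 18 (z = 3.6): the cube is present — its section is the full 17×9.5 rectangle (perimeter 53.00 mm); the sphere at (11.5, 13) is not intersected at this z (|z−center|=15.400 > r=3); the cube at (14, -3.5) is not intersected at this z (z outside [7.5, 15]); Merging all regions: only the 17×9.5 cube is present, so the union is just that shape — boundary = 53.00 mm. So its perimeter = 53.00 mm. Layer 83 is larger (64.18 vs 53.00 mm).

layer 83 (z = 16.6 mm)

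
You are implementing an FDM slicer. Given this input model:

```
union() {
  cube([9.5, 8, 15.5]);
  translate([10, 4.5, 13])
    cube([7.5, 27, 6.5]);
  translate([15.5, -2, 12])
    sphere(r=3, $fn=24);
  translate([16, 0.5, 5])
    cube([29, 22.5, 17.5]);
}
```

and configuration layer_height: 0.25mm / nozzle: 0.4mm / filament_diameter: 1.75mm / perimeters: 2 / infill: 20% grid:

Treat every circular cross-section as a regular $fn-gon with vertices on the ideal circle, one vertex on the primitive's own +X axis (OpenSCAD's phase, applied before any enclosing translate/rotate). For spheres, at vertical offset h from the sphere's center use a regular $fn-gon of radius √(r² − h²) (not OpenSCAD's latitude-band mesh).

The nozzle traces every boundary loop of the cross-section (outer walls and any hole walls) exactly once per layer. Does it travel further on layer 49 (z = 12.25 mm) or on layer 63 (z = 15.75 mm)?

Layer 49 (z = 12.25): the 9.5×8 cube contributes its full rectangle (perimeter 35.00 mm); the cube at (10, 4.5) is absent (z outside [13, 19.5]); the r=3 sphere at (15.5, -2) contributes a regular 24-gon of circumradius √(3²−0.25²) = 2.990 (perimeter = 2·24·2.990·sin(180°/24) = 18.73 mm); the 29×22.5 cube at (16, 0.5) contributes its full rectangle (perimeter 103.00 mm); Combining (union): the regions partially overlap (shared area 0.29 mm²), so the edge portions inside another operand are dropped and the merged outline is re-measured after clipping — boundary = 153.99 mm. So its perimeter = 153.99 mm. Layer 63 (z = 15.75): the cube is not intersected at this z (z outside [0, 15.5]); the cube at (10, 4.5) is present — its section is the full 7.5×27 rectangle (perimeter 69.00 mm); the sphere at (15.5, -2) is not intersected at this z (|z−center|=3.750 > r=3); the 29×22.5 cube at (16, 0.5) contributes its full rectangle (perimeter 103.00 mm); Taking the union: the regions partially overlap (shared area 27.75 mm²), so the edge portions inside another operand are dropped and the merged outline is re-measured after clipping — boundary = 132.00 mm. So its perimeter = 132.00 mm. Layer 49 is larger (153.99 vs 132.00 mm).

layer 49 (z = 12.25 mm)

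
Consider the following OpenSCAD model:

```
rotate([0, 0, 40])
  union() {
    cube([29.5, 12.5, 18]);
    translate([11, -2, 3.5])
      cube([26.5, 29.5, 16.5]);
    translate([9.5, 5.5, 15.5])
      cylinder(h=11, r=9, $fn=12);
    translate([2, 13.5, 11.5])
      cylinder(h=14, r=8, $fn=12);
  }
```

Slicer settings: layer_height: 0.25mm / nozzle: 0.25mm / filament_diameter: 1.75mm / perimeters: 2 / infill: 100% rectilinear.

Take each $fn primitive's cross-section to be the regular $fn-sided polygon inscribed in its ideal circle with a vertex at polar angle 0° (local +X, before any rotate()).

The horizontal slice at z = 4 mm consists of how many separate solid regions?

1

At z = 4 mm: the cube (footprint 29.5×12.5) is included at this height; the cube at (11, -2) (footprint 26.5×29.5) is included at this height; the cylinder at (9.5, 5.5) does not reach this height (z outside [15.5, 26.5]); the cylinder at (2, 13.5) does not reach this height (z outside [11.5, 25.5]); Taking the union: the regions partially overlap (shared area 231.25 mm²), so overlapping operands fuse into one piece — 1 connected region; (whole slice rotated 40° about Z — lengths, areas and connectivity unchanged). The result has 1 disconnected region.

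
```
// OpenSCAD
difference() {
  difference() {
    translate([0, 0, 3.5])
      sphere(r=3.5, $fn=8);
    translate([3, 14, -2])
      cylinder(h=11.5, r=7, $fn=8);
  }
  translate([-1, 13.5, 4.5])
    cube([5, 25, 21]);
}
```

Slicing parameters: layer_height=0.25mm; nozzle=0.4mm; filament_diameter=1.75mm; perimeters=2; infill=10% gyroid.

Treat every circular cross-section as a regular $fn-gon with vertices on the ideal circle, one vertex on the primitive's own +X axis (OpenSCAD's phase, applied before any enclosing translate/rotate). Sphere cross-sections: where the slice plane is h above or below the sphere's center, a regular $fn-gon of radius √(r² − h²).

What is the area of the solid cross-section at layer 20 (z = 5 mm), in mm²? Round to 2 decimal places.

At z = 5 mm: the r=3.5 sphere slices to a regular 8-gon of circumradius 3.162 (√(r²−h²) with h=1.5 from center) (area = (8/2)·3.162²·sin(360°/8) = 28.28 mm²); the r=7 cylinder at (3, 14) contributes a regular 8-gon of circumradius 7 (area = (8/2)·7.000²·sin(360°/8) = 138.59 mm²); Subtracting the remaining from the first: starting from the r=3.5 sphere (28.28 mm²), the r=7 cylinder at (3, 14) misses the remaining region (no effect) — area = 28.28 mm²; the 5×25 cube at (-1, 13.5) contributes its full rectangle (area 125.00 mm²); After the difference (first − rest): starting from the result so far (28.28 mm²), the 5×25 cube at (-1, 13.5) misses the remaining region (no effect) — area = 28.28 mm². Overall, the cross-section is a single solid region. Net area = 28.28 mm².

28.28 mm²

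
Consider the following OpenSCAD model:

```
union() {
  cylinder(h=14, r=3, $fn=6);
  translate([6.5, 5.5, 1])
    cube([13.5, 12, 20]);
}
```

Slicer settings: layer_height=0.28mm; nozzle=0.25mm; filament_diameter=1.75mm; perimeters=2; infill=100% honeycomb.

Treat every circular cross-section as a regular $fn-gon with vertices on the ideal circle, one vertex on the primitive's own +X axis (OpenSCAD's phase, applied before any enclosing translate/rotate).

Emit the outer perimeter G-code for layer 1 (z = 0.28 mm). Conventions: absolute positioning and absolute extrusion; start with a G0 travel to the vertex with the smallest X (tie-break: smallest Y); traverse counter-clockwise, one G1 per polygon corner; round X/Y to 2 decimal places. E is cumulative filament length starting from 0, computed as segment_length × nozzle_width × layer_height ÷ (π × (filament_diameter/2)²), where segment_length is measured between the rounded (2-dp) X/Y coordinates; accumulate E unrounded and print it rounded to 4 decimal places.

G0 X-3.00 Y0.00 Z0.28
G1 X-1.50 Y-2.60 E0.0874
G1 X1.50 Y-2.60 E0.1747
G1 X3.00 Y0.00 E0.2620
G1 X1.50 Y2.60 E0.3494
G1 X-1.50 Y2.60 E0.4367
G1 X-3.00 Y0.00 E0.5240

At z = 0.28 mm: the cylinder: section is a regular 6-gon, circumradius r=3; the cube at (6.5, 5.5) is not intersected at this z (z outside [1, 21]); Merging all regions: only the r=3 cylinder is present, so the union is just that shape — 1 connected region. The outline is a single polygon with 6 vertices. Extrusion per mm of travel: 0.25 × 0.28 / (π × 0.875²) = 0.029103. Accumulating E over each segment gives final E = 0.5240.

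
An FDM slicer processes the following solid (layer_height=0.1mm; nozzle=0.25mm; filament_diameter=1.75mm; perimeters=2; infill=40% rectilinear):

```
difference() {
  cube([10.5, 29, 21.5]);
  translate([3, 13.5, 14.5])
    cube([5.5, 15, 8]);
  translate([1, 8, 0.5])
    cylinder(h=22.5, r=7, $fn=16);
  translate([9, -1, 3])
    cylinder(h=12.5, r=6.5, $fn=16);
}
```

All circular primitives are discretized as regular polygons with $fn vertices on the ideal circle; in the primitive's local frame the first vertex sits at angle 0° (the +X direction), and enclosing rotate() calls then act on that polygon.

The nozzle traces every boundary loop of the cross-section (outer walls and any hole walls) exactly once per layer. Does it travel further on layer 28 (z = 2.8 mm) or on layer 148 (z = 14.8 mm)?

Layer 28 (z = 2.8): the cube (footprint 10.5×29) is included at this height (perimeter 79.00 mm); the cube at (3, 13.5) is not intersected at this z (z outside [14.5, 22.5]); the r=7 cylinder at (1, 8) gives a regular 16-gon of circumradius 7 (constant along its height) (perimeter = 2·16·7.000·sin(180°/16) = 43.70 mm); the cylinder at (9, -1) does not reach this height (z outside [3, 15.5]); Subtracting the remaining from the first: starting from the 10.5×29 cube, the r=7 cylinder at (1, 8) partially overlaps it — only the 88.81 mm² overlap (of its 150.01 mm²) is removed, clipping the outline — boundary = 89.29 mm. So its perimeter = 89.29 mm. Layer 148 (z = 14.8): the cube is present — its section is the full 10.5×29 rectangle (perimeter 79.00 mm); the cube at (3, 13.5) is present — its section is the full 5.5×15 rectangle (perimeter 41.00 mm); the r=7 cylinder at (1, 8) contributes a regular 16-gon of circumradius 7 (perimeter = 2·16·7.000·sin(180°/16) = 43.70 mm); the r=6.5 cylinder at (9, -1) contributes a regular 16-gon of circumradius 6.5 (perimeter = 2·16·6.500·sin(180°/16) = 40.58 mm); Taking the first minus the rest: starting from the 10.5×29 cube, the 5.5×15 cube at (3, 13.5) lies wholly inside it (removes its full 82.50 mm² and its 41.00 mm outline becomes a hole wall); the r=7 cylinder at (1, 8) partially overlaps it — only the 87.40 mm² overlap (of its 150.01 mm²) is removed, clipping the outline; the r=6.5 cylinder at (9, -1) partially overlaps it — only the 28.99 mm² overlap (of its 129.35 mm²) is removed, clipping the outline — boundary = 110.23 mm. So its perimeter = 110.23 mm. Layer 148 is larger (110.23 vs 89.29 mm).

layer 148 (z = 14.8 mm)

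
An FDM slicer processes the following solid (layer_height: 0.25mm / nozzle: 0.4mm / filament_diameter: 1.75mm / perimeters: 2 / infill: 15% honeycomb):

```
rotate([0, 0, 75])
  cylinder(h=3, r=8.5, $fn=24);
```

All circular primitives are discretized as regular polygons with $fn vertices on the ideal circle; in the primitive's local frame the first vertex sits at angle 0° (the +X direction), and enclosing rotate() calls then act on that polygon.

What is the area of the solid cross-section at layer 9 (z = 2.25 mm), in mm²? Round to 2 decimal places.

At z = 2.25 mm: the r=8.5 cylinder gives a regular 24-gon of circumradius 8.5 (constant along its height) (area = (24/2)·8.500²·sin(360°/24) = 224.40 mm²); (whole slice rotated 75° about Z — lengths, areas and connectivity unchanged). Overall, the cross-section is a single solid region. Net area = 224.40 mm².

224.40 mm²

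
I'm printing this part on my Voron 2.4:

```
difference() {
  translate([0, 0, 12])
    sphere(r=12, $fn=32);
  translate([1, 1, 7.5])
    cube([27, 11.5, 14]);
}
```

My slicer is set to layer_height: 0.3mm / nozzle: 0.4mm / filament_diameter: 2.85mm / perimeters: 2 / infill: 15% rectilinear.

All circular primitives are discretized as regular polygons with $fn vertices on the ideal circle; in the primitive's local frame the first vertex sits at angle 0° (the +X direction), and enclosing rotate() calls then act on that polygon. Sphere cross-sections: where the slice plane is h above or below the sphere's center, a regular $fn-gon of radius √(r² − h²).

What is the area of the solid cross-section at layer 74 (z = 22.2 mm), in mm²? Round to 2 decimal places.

At z = 22.2 mm: the sphere: section is a regular 32-gon, circumradius = √(r²−h²) = √(12²−10.2²) = 6.321 (area = (32/2)·6.321²·sin(360°/32) = 124.73 mm²); the cube at (1, 1) is not intersected at this z (z outside [7.5, 21.5]); After the difference (first − rest): none of the subtracted shapes is present at this height, so the r=12 sphere is unchanged — area = 124.73 mm². Overall, the cross-section is a single solid region. Net area = 124.73 mm².

124.73 mm²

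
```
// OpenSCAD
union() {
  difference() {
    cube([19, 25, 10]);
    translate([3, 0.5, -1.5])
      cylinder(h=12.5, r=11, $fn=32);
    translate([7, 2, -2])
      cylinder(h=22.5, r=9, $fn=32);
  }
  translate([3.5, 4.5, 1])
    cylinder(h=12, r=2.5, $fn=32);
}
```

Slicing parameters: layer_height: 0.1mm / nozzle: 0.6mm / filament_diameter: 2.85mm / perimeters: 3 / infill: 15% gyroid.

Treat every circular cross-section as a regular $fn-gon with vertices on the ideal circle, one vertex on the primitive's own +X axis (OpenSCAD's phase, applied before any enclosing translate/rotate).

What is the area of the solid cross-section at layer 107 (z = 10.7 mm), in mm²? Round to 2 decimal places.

At z = 10.7 mm: the cube is absent (z outside [0, 10]); the cylinder at (3, 0.5): section is a regular 32-gon, circumradius r=11 (area = (32/2)·11.000²·sin(360°/32) = 377.69 mm²); the cylinder at (7, 2): section is a regular 32-gon, circumradius r=9 (area = (32/2)·9.000²·sin(360°/32) = 252.84 mm²); Subtracting the remaining from the first: the first operand is absent here, so nothing remains; the cylinder at (3.5, 4.5): section is a regular 32-gon, circumradius r=2.5 (area = (32/2)·2.500²·sin(360°/32) = 19.51 mm²); Combining (union): only the r=2.5 cylinder at (3.5, 4.5) is present, so the union is just that shape — area = 19.51 mm². Overall, the cross-section is a single solid region. Net area = 19.51 mm².

19.51 mm²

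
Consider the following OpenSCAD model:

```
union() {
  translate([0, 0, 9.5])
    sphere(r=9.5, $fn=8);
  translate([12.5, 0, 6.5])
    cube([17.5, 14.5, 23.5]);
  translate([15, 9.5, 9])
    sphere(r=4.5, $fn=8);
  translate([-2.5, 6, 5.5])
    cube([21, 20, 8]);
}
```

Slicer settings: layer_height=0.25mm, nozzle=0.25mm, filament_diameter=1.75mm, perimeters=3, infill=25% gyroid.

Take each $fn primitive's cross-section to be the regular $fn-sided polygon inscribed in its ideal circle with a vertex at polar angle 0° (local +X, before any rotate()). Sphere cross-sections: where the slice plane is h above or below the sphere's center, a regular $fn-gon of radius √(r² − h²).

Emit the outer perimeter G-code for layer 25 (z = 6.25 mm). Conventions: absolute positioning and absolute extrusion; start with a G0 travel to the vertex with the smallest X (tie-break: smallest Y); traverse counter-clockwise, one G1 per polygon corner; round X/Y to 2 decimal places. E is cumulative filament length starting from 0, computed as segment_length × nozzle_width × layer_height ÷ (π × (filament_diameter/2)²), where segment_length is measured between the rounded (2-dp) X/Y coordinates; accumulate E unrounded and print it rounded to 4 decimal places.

At z = 6.25 mm: the r=9.5 sphere slices to a regular 8-gon of circumradius 8.927 (√(r²−h²) with h=3.25 from center); the cube at (12.5, 0) is absent (z outside [6.5, 30]); the r=4.5 sphere at (15, 9.5) slices to a regular 8-gon of circumradius 3.562 (√(r²−h²) with h=2.75 from center); the cube at (-2.5, 6) (footprint 21×20) is included at this height; Taking the union: the regions partially overlap (shared area 52.13 mm²), so overlapping operands fuse into one piece — 1 connected region. The outline is a single polygon with 17 vertices. Extrusion per mm of travel: 0.25 × 0.25 / (π × 0.875²) = 0.025984. Accumulating E over each segment gives final E = 3.0142.

G0 X-8.93 Y0.00 Z6.25
G1 X-6.31 Y-6.31 E0.1775
G1 X0.00 Y-8.93 E0.3551
G1 X6.31 Y-6.31 E0.5326
G1 X8.93 Y0.00 E0.7101
G1 X6.44 Y6.00 E0.8789
G1 X14.85 Y6.00 E1.0975
G1 X15.00 Y5.94 E1.1017
G1 X15.15 Y6.00 E1.1059
G1 X18.50 Y6.00 E1.1929
G1 X18.50 Y9.35 E1.2800
G1 X18.56 Y9.50 E1.2842
G1 X18.50 Y9.65 E1.2884
G1 X18.50 Y26.00 E1.7132
G1 X-2.50 Y26.00 E2.2589
G1 X-2.50 Y7.89 E2.7295
G1 X-6.31 Y6.31 E2.8366
G1 X-8.93 Y0.00 E3.0142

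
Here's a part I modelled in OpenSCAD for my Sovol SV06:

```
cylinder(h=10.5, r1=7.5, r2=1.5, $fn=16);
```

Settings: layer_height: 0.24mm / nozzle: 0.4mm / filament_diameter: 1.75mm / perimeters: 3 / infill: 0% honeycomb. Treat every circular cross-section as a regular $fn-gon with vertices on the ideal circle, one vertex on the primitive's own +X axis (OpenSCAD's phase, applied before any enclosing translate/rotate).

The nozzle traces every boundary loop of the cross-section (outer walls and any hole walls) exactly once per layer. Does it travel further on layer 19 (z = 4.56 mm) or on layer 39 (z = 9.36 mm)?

Layer 19 (z = 4.56): the cone: at t=0.434 of its height the radius interpolates to r₁+(r₂−r₁)t = 4.894, giving a regular 16-gon of that circumradius (perimeter = 2·16·4.894·sin(180°/16) = 30.55 mm). So its perimeter = 30.55 mm. Layer 39 (z = 9.36): the cone (r1=7.5→r2=1.5) has section circumradius 2.151 here — a regular 16-gon (perimeter = 2·16·2.151·sin(180°/16) = 13.43 mm). So its perimeter = 13.43 mm. Layer 19 is larger (30.55 vs 13.43 mm).

layer 19 (z = 4.56 mm)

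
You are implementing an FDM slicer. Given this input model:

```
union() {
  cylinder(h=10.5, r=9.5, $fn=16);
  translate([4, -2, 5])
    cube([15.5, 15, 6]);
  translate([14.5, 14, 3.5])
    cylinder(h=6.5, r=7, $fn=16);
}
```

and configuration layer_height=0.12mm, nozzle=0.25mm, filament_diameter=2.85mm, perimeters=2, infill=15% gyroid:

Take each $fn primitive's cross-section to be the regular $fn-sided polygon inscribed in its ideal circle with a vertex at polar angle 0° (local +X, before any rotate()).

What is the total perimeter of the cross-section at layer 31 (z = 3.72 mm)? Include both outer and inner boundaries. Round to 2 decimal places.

At z = 3.72 mm: the r=9.5 cylinder contributes a regular 16-gon of circumradius 9.5 (perimeter = 2·16·9.500·sin(180°/16) = 59.31 mm); the cube at (4, -2) is not intersected at this z (z outside [5, 11]); the r=7 cylinder at (14.5, 14) contributes a regular 16-gon of circumradius 7 (perimeter = 2·16·7.000·sin(180°/16) = 43.70 mm); Combining (union): the 2 present regions are separate (no shared area or edge), so areas and boundary lengths simply add and each stays a separate island — boundary = 103.01 mm. Overall, the cross-section has 2 separate islands. Total boundary length (outer) = 103.01 mm.

103.01 mm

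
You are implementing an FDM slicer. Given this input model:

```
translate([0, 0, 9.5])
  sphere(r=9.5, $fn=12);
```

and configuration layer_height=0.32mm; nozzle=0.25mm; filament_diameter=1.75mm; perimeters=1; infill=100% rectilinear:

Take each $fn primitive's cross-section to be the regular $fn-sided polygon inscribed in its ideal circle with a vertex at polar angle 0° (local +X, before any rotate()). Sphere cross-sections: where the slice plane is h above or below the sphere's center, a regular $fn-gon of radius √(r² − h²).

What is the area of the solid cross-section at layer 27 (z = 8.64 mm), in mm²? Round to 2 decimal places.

268.53 mm²

At z = 8.64 mm: the r=9.5 sphere slices to a regular 12-gon of circumradius 9.461 (√(r²−h²) with h=0.86 from center) (area = (12/2)·9.461²·sin(360°/12) = 268.53 mm²). Overall, the cross-section is a single solid region. Net area = 268.53 mm².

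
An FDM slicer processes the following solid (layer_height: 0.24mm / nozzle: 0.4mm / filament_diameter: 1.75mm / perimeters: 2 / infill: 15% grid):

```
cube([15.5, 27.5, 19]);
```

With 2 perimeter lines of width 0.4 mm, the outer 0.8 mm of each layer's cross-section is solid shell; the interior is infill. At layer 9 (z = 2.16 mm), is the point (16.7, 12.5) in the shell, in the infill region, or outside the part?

At z = 2.16 mm: the cube is present — its section is the full 15.5×27.5 rectangle. Overall, the cross-section is a single solid region. The nearest boundary edge runs (15.50, 0.00)→(15.50, 27.50); distance from the point to it = 1.20 mm. The point is not inside any of the regions above, so it lies outside the cross-section (1.20 mm from the nearest boundary).

outside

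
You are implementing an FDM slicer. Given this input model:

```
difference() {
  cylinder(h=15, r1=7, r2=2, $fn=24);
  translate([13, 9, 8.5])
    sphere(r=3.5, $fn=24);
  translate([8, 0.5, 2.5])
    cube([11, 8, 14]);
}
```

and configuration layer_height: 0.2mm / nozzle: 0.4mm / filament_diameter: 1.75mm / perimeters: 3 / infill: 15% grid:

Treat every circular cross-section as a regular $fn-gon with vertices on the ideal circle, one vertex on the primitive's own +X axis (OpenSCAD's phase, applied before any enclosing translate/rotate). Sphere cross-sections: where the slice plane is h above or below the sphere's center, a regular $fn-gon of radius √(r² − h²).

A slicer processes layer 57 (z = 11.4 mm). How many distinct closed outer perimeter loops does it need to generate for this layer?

At z = 11.4 mm: the cone: at t=0.760 of its height the radius interpolates to r₁+(r₂−r₁)t = 3.200, giving a regular 24-gon of that circumradius; the r=3.5 sphere at (13, 9) contributes a regular 24-gon of circumradius √(3.5²−2.9²) = 1.960; the cube at (8, 0.5) (footprint 11×8) is included at this height; Subtracting the remaining from the first: starting from the cone, the r=3.5 sphere at (13, 9) misses the remaining region (no effect); the 11×8 cube at (8, 0.5) misses the remaining region (no effect) — 1 connected region. The result has 1 disconnected region.

1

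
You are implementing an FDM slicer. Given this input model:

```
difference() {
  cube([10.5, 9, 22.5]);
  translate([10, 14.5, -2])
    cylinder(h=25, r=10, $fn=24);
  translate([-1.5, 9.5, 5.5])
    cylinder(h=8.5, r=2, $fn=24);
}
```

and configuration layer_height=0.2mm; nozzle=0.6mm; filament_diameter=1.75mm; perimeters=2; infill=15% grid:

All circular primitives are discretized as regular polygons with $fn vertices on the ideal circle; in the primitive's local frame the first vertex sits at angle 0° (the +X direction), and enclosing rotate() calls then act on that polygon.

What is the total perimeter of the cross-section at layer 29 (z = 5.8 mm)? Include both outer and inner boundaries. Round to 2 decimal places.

At z = 5.8 mm: the 10.5×9 cube contributes its full rectangle (perimeter 39.00 mm); the r=10 cylinder at (10, 14.5) gives a regular 24-gon of circumradius 10 (constant along its height) (perimeter = 2·24·10.000·sin(180°/24) = 62.65 mm); the cylinder at (-1.5, 9.5): section is a regular 24-gon, circumradius r=2 (perimeter = 2·24·2.000·sin(180°/24) = 12.53 mm); After the difference (first − rest): starting from the 10.5×9 cube, the r=10 cylinder at (10, 14.5) partially overlaps it — only the 28.11 mm² overlap (of its 310.58 mm²) is removed, clipping the outline; the r=2 cylinder at (-1.5, 9.5) partially overlaps it — only the 0.20 mm² overlap (of its 12.42 mm²) is removed, clipping the outline — boundary = 35.79 mm. Overall, the cross-section is a single solid region. Total boundary length (outer) = 35.79 mm.

35.79 mm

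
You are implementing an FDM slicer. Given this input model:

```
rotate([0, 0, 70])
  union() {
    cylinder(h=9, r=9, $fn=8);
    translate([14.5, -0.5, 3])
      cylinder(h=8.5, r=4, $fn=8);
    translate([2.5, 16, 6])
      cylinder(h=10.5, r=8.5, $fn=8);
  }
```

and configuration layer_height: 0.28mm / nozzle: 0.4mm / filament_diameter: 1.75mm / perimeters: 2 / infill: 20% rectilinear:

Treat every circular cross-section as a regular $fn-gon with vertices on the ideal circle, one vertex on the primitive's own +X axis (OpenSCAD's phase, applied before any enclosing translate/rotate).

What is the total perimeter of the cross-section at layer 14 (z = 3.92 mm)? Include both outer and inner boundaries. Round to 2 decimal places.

At z = 3.92 mm: the r=9 cylinder gives a regular 8-gon of circumradius 9 (constant along its height) (perimeter = 2·8·9.000·sin(180°/8) = 55.11 mm); the cylinder at (14.5, -0.5): section is a regular 8-gon, circumradius r=4 (perimeter = 2·8·4.000·sin(180°/8) = 24.49 mm); the cylinder at (2.5, 16) is absent (z outside [6, 16.5]); Combining (union): the 2 present regions are separate (no shared area or edge), so areas and boundary lengths simply add and each stays a separate island — boundary = 79.60 mm; (rotated 70° about Z; rotation is an isometry so areas/perimeters/island counts are preserved). Overall, the cross-section has 2 separate islands. Total boundary length (outer) = 79.60 mm.

79.60 mm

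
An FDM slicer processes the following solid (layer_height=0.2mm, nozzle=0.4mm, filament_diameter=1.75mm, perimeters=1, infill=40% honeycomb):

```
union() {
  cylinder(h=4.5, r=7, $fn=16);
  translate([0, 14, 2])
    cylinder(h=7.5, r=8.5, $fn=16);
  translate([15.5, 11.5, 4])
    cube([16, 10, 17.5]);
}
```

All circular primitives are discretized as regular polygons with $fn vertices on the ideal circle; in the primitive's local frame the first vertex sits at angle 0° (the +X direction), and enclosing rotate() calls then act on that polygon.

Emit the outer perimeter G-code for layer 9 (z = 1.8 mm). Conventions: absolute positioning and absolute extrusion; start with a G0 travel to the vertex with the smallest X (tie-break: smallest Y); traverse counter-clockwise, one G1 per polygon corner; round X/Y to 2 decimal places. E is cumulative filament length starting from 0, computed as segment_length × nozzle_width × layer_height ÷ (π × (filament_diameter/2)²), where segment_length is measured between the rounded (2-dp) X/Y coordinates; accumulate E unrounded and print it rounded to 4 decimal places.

At z = 1.8 mm: the cylinder: section is a regular 16-gon, circumradius r=7; the cylinder at (0, 14) is not intersected at this z (z outside [2, 9.5]); the cube at (15.5, 11.5) does not reach this height (z outside [4, 21.5]); Combining (union): only the r=7 cylinder is present, so the union is just that shape — 1 connected region. The outline is a single polygon with 16 vertices. Extrusion per mm of travel: 0.4 × 0.2 / (π × 0.875²) = 0.033260. Accumulating E over each segment gives final E = 1.4538.

G0 X-7.00 Y0.00 Z1.80
G1 X-6.47 Y-2.68 E0.0909
G1 X-4.95 Y-4.95 E0.1817
G1 X-2.68 Y-6.47 E0.2726
G1 X0.00 Y-7.00 E0.3635
G1 X2.68 Y-6.47 E0.4543
G1 X4.95 Y-4.95 E0.5452
G1 X6.47 Y-2.68 E0.6360
G1 X7.00 Y0.00 E0.7269
G1 X6.47 Y2.68 E0.8178
G1 X4.95 Y4.95 E0.9086
G1 X2.68 Y6.47 E0.9995
G1 X0.00 Y7.00 E1.0904
G1 X-2.68 Y6.47 E1.1812
G1 X-4.95 Y4.95 E1.2721
G1 X-6.47 Y2.68 E1.3630
G1 X-7.00 Y0.00 E1.4538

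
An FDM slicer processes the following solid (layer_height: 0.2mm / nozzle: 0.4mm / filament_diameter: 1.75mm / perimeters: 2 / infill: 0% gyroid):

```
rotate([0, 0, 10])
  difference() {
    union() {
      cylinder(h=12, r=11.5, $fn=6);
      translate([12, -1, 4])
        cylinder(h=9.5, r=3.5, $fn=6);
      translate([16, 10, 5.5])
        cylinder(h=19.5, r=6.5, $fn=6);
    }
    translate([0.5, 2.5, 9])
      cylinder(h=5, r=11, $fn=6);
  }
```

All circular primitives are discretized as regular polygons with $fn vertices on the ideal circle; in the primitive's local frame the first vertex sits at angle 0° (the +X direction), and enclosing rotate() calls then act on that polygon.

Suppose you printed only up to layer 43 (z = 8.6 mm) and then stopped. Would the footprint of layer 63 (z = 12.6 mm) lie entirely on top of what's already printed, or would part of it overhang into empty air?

Compare the two slices. At z = 8.6: the cylinder: section is a regular 6-gon, circumradius r=11.5 (area = (6/2)·11.500²·sin(360°/6) = 343.60 mm²); the r=3.5 cylinder at (12, -1) gives a regular 6-gon of circumradius 3.5 (constant along its height) (area = (6/2)·3.500²·sin(360°/6) = 31.83 mm²); the r=6.5 cylinder at (16, 10) contributes a regular 6-gon of circumradius 6.5 (area = (6/2)·6.500²·sin(360°/6) = 109.77 mm²); Taking the union: the regions partially overlap — summed areas 485.19 mm² minus the doubly-counted overlap 7.50 mm² gives 477.69 mm² — area = 477.69 mm²; the cylinder at (0.5, 2.5) is absent (z outside [9, 14]); Subtracting the remaining from the first: none of the subtracted shapes is present at this height, so the result so far is unchanged — area = 477.69 mm²; (rotated 10° about Z; rotation is an isometry so areas/perimeters/island counts are preserved). At z = 12.6: the cylinder does not reach this height (z outside [0, 12]); the cylinder at (12, -1): section is a regular 6-gon, circumradius r=3.5 (area = (6/2)·3.500²·sin(360°/6) = 31.83 mm²); the r=6.5 cylinder at (16, 10) gives a regular 6-gon of circumradius 6.5 (constant along its height) (area = (6/2)·6.500²·sin(360°/6) = 109.77 mm²); Merging all regions: the 2 present regions are separate (no shared area or edge), so areas and boundary lengths simply add and each stays a separate island — area = 141.60 mm²; the cylinder at (0.5, 2.5): section is a regular 6-gon, circumradius r=11 (area = (6/2)·11.000²·sin(360°/6) = 314.37 mm²); Taking the first minus the rest: starting from that combined region (141.60 mm²), the r=11 cylinder at (0.5, 2.5) partially overlaps it — only the 3.38 mm² overlap (of its 314.37 mm²) is removed, clipping the outline — area = 138.21 mm²; (rotated 10° about Z; rotation is an isometry so areas/perimeters/island counts are preserved). Checking containment: the cross-section at z = 12.6 is a subset of the cross-section at z = 8.6.

entirely on top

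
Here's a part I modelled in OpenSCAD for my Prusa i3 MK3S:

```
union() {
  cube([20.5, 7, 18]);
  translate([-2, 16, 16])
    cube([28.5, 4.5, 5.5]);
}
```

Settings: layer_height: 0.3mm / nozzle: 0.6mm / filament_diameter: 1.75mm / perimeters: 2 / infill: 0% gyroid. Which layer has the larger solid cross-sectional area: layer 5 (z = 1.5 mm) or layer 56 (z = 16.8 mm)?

Layer 5 (z = 1.5): the cube (footprint 20.5×7) is included at this height (area 143.50 mm²); the cube at (-2, 16) is absent (z outside [16, 21.5]); Merging all regions: only the 20.5×7 cube is present, so the union is just that shape — area = 143.50 mm². So its area = 143.50 mm². Layer 56 (z = 16.8): the 20.5×7 cube contributes its full rectangle (area 143.50 mm²); the cube at (-2, 16) is present — its section is the full 28.5×4.5 rectangle (area 128.25 mm²); Taking the union: the 2 present regions are separate (no shared area or edge), so areas and boundary lengths simply add and each stays a separate island — area = 271.75 mm². So its area = 271.75 mm². Layer 56 is larger (271.75 vs 143.50 mm²).

layer 56 (z = 16.8 mm)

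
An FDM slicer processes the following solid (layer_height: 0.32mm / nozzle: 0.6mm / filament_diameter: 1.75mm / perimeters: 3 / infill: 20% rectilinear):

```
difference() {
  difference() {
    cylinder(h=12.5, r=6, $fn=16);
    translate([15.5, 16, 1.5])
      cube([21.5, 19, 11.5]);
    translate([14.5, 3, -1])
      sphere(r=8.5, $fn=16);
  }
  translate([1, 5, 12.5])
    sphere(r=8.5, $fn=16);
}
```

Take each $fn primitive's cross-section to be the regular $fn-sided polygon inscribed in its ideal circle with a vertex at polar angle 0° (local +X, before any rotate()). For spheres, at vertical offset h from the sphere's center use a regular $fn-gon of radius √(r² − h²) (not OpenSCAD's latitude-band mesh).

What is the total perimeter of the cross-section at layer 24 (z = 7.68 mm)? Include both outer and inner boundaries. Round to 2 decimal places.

At z = 7.68 mm: the r=6 cylinder contributes a regular 16-gon of circumradius 6 (perimeter = 2·16·6.000·sin(180°/16) = 37.46 mm); the cube at (15.5, 16) (footprint 21.5×19) is included at this height (perimeter 81.00 mm); the sphere at (14.5, 3) is absent (|z−center|=8.680 > r=8.5); Taking the first minus the rest: starting from the r=6 cylinder, the 21.5×19 cube at (15.5, 16) misses the remaining region (no effect) — boundary = 37.46 mm; the sphere at (1, 5): section is a regular 16-gon, circumradius = √(r²−h²) = √(8.5²−4.82²) = 7.001 (perimeter = 2·16·7.001·sin(180°/16) = 43.71 mm); After the difference (first − rest): starting from the result so far, the r=8.5 sphere at (1, 5) partially overlaps it — only the 65.12 mm² overlap (of its 150.07 mm²) is removed, clipping the outline — boundary = 35.06 mm. Overall, the cross-section is a single solid region. Total boundary length (outer) = 35.06 mm.

35.06 mm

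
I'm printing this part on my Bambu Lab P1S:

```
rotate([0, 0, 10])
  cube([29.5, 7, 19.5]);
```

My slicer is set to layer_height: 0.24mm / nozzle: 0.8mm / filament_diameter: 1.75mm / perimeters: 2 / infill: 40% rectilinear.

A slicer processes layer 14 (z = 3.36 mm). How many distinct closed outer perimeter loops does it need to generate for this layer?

At z = 3.36 mm: the 29.5×7 cube contributes its full rectangle; (rotated 10° about Z; rotation is an isometry so areas/perimeters/island counts are preserved). The result has 1 disconnected region.

1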